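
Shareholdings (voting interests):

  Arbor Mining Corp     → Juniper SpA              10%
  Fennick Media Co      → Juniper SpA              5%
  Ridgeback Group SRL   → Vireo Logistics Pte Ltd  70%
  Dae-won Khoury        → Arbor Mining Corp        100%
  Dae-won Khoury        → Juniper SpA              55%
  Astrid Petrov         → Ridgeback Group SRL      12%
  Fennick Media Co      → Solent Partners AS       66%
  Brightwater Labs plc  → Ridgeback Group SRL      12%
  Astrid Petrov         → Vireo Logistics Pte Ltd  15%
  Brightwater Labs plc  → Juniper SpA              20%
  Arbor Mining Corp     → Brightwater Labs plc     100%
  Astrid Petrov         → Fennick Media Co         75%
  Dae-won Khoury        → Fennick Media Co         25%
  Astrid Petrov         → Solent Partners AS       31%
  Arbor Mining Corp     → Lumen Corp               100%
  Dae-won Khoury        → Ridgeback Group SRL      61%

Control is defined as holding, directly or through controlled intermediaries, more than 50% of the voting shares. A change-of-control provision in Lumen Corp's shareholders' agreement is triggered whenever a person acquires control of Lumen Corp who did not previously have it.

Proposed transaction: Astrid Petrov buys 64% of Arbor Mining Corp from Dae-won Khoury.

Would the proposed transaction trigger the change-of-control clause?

The purchase adds only to Astrid's holdings (Dae-won's stake shrinks), so Astrid is the only person who could newly come to control Lumen.
Astrid holds 75% of Fennick, so Astrid controls Fennick.
Astrid and Fennick together hold 31% + 66% = 97% of Solent, so Astrid controls Solent.
Neither Astrid nor any entity Astrid controls holds any voting interest in Lumen.
So before the transaction, Astrid does not control Lumen.
After the purchase, Astrid holds 64% of Arbor directly, and Dae-won's stake falls to 36%.
Astrid holds 64% of Arbor, so Astrid controls Arbor.
Arbor holds 100% of Lumen, so Astrid controls Lumen.
Astrid did not control Lumen before and does after, so the clause is triggered.

Yes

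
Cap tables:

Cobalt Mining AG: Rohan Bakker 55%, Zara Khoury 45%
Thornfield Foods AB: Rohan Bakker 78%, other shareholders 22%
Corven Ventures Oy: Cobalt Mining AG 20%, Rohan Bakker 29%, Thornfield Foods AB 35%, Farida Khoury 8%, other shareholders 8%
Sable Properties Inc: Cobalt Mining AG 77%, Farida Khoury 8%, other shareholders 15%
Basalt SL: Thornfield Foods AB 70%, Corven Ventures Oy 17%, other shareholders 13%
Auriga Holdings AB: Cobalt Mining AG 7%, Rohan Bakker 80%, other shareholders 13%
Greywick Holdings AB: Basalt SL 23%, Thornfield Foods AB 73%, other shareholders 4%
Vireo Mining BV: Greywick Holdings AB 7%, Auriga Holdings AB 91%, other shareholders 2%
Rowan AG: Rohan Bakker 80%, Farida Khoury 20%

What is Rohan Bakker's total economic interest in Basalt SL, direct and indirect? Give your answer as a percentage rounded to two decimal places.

Rohan reaches Basalt along 4 paths.
Via Thornfield: 78% × 70% = 54.6%.
Via Cobalt → Corven: 55% × 20% × 17% = 1.87%.
Via Corven: 29% × 17% = 4.93%.
Via Thornfield → Corven: 78% × 35% × 17% = 4.641%.
Total: 54.6% + 1.87% + 4.93% + 4.641% = 66.041%.
Rounded: 66.04%.

66.04%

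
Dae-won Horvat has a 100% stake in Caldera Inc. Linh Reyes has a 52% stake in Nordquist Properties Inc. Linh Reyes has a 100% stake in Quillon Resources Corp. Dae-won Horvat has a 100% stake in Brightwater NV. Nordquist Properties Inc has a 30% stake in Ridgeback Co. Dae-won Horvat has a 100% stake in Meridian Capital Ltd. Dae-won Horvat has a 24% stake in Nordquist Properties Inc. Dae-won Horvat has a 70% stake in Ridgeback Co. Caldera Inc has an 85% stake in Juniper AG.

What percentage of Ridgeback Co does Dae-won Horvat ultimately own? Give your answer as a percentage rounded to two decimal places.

Dae-won reaches Ridgeback along 2 paths.
Direct stake: 70% = 70%.
Via Nordquist: 24% × 30% = 7.2%.
Total: 70% + 7.2% = 77.2%.
Rounded: 77.20%.

77.20%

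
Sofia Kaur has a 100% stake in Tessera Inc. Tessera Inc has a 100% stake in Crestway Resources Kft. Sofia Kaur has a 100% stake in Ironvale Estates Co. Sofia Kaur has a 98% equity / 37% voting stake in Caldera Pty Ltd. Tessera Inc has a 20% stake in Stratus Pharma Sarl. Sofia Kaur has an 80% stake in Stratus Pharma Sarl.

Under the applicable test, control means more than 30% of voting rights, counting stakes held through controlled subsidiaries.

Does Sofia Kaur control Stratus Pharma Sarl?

Sofia holds 100% of Tessera, so Sofia controls Tessera.
Tessera and Sofia together hold 20% + 80% = 100% of Stratus, so Sofia controls Stratus.

Yes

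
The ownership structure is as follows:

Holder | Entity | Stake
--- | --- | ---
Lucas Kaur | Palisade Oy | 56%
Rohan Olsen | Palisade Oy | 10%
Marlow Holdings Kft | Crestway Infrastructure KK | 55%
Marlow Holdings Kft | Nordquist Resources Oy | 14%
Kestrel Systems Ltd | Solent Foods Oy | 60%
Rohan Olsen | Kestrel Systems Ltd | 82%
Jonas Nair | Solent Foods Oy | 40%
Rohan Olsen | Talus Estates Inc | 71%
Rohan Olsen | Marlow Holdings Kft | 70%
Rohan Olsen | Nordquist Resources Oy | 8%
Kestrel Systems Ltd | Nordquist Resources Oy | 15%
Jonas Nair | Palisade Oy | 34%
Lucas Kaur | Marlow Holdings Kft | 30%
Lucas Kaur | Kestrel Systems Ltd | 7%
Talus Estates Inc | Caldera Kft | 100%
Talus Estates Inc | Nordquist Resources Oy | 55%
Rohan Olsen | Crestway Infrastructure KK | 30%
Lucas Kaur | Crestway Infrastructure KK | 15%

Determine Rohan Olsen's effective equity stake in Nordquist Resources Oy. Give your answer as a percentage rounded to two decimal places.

69.15%

Rohan reaches Nordquist along 4 paths.
Direct stake: 8% = 8%.
Via Kestrel: 82% × 15% = 12.3%.
Via Talus: 71% × 55% = 39.05%.
Via Marlow: 70% × 14% = 9.8%.
Total: 8% + 12.3% + 39.05% + 9.8% = 69.15%.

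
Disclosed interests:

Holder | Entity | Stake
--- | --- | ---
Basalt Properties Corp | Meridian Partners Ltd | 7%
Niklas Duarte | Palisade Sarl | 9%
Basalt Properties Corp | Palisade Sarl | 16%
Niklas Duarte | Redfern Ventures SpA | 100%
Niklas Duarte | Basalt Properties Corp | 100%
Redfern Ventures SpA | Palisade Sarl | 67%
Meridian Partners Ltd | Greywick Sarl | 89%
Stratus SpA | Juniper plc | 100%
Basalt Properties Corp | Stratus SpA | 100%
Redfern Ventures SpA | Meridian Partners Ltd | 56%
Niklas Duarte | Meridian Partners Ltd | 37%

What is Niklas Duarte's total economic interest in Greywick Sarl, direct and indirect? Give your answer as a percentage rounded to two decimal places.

Niklas reaches Greywick along 3 paths.
Via Meridian: 37% × 89% = 32.93%.
Via Redfern → Meridian: 100% × 56% × 89% = 49.84%.
Via Basalt → Meridian: 100% × 7% × 89% = 6.23%.
Total: 32.93% + 49.84% + 6.23% = 89%.
Rounded: 89.00%.

89.00%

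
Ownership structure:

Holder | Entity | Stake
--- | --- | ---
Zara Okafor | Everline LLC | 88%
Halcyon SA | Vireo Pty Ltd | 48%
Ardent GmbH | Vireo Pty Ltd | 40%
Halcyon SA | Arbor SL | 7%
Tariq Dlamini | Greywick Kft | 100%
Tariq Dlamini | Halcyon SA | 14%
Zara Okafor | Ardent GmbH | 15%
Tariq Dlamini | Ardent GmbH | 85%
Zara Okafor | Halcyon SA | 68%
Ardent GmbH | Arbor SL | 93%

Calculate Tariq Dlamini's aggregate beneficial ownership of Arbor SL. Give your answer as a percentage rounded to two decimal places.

80.03%

Tariq reaches Arbor along 2 paths.
Via Halcyon: 14% × 7% = 0.98%.
Via Ardent: 85% × 93% = 79.05%.
Total: 0.98% + 79.05% = 80.03%.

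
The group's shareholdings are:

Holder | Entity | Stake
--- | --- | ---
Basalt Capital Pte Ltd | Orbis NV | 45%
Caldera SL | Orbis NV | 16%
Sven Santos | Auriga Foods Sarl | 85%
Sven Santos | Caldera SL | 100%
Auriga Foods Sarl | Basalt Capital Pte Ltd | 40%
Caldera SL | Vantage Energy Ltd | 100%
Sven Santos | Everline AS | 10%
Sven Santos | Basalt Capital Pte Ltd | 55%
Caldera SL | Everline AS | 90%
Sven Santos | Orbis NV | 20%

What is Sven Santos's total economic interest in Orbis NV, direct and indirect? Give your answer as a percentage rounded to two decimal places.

Sven reaches Orbis along 4 paths.
Direct stake: 20% = 20%.
Via Auriga → Basalt: 85% × 40% × 45% = 15.3%.
Via Basalt: 55% × 45% = 24.75%.
Via Caldera: 100% × 16% = 16%.
Total: 20% + 15.3% + 24.75% + 16% = 76.05%.

76.05%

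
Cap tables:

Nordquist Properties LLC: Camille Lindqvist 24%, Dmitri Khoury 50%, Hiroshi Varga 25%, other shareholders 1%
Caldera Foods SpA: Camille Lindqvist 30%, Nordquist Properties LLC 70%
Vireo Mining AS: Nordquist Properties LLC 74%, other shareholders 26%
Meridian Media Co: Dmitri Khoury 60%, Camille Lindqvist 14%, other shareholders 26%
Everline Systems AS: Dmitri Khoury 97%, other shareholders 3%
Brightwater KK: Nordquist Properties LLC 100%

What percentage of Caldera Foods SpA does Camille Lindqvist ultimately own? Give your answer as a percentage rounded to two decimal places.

Camille reaches Caldera along 2 paths.
Direct stake: 30% = 30%.
Via Nordquist: 24% × 70% = 16.8%.
Total: 30% + 16.8% = 46.8%.
Rounded: 46.80%.

46.80%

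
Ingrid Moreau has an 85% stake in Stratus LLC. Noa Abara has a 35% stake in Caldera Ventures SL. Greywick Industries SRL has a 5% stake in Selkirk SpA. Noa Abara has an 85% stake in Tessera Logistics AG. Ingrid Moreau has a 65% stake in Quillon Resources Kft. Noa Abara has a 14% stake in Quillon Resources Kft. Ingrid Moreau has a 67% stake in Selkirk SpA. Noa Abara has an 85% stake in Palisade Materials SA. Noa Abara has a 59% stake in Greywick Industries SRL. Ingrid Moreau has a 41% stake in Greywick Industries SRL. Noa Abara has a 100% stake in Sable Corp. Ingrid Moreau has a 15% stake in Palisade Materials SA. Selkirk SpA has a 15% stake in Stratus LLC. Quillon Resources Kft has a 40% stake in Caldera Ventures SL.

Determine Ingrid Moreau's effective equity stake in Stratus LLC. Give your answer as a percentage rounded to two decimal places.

Ingrid reaches Stratus along 3 paths.
Direct stake: 85% = 85%.
Via Selkirk: 67% × 15% = 10.05%.
Via Greywick → Selkirk: 41% × 5% × 15% = 0.3075%.
Total: 85% + 10.05% + 0.3075% = 95.3575%.
Rounded: 95.36%.

95.36%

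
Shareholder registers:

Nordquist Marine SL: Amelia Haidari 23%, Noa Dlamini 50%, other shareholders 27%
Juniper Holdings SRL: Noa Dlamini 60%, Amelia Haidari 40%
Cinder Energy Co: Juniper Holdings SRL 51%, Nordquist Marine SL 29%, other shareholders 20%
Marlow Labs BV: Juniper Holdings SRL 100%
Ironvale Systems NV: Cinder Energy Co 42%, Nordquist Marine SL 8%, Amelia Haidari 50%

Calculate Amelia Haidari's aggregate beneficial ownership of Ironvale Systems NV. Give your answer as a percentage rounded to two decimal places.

Amelia reaches Ironvale along 4 paths.
Via Juniper → Cinder: 40% × 51% × 42% = 8.568%.
Via Nordquist → Cinder: 23% × 29% × 42% = 2.8014%.
Via Nordquist: 23% × 8% = 1.84%.
Direct stake: 50% = 50%.
Total: 8.568% + 2.8014% + 1.84% + 50% = 63.2094%.
Rounded: 63.21%.

63.21%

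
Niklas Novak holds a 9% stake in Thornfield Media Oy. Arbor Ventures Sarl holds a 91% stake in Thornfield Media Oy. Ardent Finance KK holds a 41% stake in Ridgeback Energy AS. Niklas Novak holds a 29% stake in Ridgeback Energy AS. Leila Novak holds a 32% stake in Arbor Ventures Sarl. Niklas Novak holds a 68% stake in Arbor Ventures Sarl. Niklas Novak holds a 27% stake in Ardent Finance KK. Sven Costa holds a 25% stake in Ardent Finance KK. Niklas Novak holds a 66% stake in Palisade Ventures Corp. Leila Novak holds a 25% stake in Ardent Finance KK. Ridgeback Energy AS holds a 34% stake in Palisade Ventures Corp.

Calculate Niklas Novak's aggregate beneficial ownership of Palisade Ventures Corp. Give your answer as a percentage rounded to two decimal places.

79.62%

Niklas reaches Palisade along 3 paths.
Direct stake: 66% = 66%.
Via Ardent → Ridgeback: 27% × 41% × 34% = 3.7638%.
Via Ridgeback: 29% × 34% = 9.86%.
Total: 66% + 3.7638% + 9.86% = 79.6238%.
Rounded: 79.62%.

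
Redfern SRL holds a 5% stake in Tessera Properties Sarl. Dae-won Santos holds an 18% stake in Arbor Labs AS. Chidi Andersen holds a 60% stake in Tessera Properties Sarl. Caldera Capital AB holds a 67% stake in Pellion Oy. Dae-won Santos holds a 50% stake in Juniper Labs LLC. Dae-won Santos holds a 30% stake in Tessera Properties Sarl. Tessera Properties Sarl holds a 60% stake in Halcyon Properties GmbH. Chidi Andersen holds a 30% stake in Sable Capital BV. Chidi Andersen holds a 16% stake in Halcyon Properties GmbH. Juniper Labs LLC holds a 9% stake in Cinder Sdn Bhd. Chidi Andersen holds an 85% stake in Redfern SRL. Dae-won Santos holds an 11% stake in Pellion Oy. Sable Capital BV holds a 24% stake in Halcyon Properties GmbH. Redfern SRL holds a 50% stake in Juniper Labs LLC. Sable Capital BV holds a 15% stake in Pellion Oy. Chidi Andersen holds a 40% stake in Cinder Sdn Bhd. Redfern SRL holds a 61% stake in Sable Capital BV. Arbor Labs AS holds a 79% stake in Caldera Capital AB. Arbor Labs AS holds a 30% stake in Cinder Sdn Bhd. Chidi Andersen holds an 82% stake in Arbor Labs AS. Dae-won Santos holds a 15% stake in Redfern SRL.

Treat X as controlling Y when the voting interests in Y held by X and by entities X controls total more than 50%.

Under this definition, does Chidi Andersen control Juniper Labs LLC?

Chidi holds 85% of Redfern, so Chidi controls Redfern.
Redfern and Chidi together hold 61% + 30% = 91% of Sable, so Chidi controls Sable.
Redfern and Chidi together hold 5% + 60% = 65% of Tessera, so Chidi controls Tessera.
Chidi holds 82% of Arbor, so Chidi controls Arbor.
Chidi and Sable and Tessera together hold 16% + 24% + 60% = 100% of Halcyon, so Chidi controls Halcyon.
Arbor holds 79% of Caldera, so Chidi controls Caldera.
Sable and Caldera together hold 15% + 67% = 82% of Pellion, so Chidi controls Pellion.
Arbor and Chidi together hold 30% + 40% = 70% of Cinder, so Chidi controls Cinder.
In Juniper, Chidi's side holds only 50%, not > 50%.
So Chidi does not control Juniper.

No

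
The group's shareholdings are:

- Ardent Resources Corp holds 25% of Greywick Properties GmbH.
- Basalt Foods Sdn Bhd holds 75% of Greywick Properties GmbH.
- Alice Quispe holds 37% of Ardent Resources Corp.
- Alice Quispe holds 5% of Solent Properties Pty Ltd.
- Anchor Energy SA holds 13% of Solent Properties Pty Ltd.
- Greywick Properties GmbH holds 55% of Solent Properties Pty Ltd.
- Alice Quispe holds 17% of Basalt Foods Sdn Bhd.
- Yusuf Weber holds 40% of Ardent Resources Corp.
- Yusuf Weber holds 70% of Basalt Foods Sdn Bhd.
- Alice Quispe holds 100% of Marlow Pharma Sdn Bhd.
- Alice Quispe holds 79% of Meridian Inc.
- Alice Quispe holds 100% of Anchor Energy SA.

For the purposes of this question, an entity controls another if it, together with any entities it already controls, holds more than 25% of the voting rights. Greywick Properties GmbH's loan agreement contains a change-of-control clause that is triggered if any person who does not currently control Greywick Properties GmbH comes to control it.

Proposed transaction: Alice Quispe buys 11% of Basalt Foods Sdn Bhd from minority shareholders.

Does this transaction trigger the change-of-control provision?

The purchase changes only Alice's holdings, so Alice is the only person who could newly come to control Greywick.
Alice holds 79% of Meridian, so Alice controls Meridian.
Alice holds 37% of Ardent, so Alice controls Ardent.
Alice holds 100% of Anchor, so Alice controls Anchor.
Alice holds 100% of Marlow, so Alice controls Marlow.
In Greywick, Alice's side holds only 25%, not > 25%.
So before the transaction, Alice does not control Greywick.
After the purchase, Alice's direct stake in Basalt rises to 17% + 11% = 28%.
Alice holds 28% of Basalt, so Alice controls Basalt.
Basalt and Ardent together hold 75% + 25% = 100% of Greywick, so Alice controls Greywick.
Alice did not control Greywick before and does after, so the clause is triggered.

Yes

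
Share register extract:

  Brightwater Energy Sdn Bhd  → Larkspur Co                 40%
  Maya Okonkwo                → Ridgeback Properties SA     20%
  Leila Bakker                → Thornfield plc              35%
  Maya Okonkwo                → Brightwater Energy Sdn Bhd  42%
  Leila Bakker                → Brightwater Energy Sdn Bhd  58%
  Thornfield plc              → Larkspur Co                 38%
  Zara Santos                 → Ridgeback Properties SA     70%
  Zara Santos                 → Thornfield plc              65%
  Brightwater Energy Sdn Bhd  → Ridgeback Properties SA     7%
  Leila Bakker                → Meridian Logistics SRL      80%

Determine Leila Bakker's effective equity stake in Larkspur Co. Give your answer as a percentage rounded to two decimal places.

Leila reaches Larkspur along 2 paths.
Via Thornfield: 35% × 38% = 13.3%.
Via Brightwater: 58% × 40% = 23.2%.
Total: 13.3% + 23.2% = 36.5%.
Rounded: 36.50%.

36.50%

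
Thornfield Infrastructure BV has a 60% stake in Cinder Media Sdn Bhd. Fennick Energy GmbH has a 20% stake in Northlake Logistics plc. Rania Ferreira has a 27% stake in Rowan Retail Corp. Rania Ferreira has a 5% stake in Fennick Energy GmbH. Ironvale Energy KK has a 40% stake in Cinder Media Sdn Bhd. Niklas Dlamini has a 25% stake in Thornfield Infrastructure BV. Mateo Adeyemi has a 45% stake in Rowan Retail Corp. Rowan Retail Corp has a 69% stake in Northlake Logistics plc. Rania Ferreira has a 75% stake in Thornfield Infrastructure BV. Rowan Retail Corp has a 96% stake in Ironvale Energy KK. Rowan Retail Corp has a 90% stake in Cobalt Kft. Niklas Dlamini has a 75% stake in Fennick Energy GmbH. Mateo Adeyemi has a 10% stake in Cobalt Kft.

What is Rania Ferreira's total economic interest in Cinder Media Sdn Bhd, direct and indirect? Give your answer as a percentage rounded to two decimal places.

55.37%

Rania reaches Cinder along 2 paths.
Via Rowan → Ironvale: 27% × 96% × 40% = 10.368%.
Via Thornfield: 75% × 60% = 45%.
Total: 10.368% + 45% = 55.368%.
Rounded: 55.37%.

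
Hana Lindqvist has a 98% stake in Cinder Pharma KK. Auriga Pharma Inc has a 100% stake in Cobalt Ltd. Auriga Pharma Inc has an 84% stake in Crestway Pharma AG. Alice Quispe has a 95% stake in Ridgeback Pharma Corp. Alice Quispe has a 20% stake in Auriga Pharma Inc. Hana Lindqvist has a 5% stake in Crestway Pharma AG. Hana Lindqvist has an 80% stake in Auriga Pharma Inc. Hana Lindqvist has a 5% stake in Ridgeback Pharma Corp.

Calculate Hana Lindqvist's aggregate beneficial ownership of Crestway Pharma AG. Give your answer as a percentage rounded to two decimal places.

72.20%

Hana reaches Crestway along 2 paths.
Via Auriga: 80% × 84% = 67.2%.
Direct stake: 5% = 5%.
Total: 67.2% + 5% = 72.2%.
Rounded: 72.20%.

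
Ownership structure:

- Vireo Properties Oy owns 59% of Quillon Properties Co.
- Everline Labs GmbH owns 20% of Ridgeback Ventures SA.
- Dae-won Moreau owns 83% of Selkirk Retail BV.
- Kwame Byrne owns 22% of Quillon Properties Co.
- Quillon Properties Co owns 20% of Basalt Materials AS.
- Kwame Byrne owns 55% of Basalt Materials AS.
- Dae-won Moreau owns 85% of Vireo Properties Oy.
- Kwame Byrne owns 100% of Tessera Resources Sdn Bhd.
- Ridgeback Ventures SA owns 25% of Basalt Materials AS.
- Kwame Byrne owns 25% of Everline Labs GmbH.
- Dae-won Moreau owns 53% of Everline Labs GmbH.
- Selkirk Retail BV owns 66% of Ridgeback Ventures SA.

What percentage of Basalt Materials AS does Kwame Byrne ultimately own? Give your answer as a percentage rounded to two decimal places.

Kwame reaches Basalt along 3 paths.
Via Everline → Ridgeback: 25% × 20% × 25% = 1.25%.
Direct stake: 55% = 55%.
Via Quillon: 22% × 20% = 4.4%.
Total: 1.25% + 55% + 4.4% = 60.65%.

60.65%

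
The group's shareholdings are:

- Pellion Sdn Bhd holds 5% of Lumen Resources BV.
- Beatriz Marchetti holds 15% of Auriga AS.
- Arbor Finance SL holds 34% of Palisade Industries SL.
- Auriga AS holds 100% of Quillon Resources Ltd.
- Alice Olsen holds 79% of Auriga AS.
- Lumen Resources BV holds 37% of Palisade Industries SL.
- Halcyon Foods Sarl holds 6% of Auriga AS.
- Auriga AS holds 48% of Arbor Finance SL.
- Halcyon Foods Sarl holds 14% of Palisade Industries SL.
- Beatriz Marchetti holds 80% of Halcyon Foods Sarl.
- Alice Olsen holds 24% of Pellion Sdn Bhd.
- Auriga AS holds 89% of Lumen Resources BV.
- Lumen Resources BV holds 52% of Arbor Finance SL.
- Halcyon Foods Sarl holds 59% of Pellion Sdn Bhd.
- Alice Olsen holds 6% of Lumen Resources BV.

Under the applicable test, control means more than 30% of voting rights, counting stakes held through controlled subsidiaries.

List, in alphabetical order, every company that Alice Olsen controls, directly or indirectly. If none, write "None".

Alice holds 79% of Auriga, so Alice controls Auriga.
Alice and Auriga together hold 6% + 89% = 95% of Lumen, so Alice controls Lumen.
Lumen and Auriga together hold 52% + 48% = 100% of Arbor, so Alice controls Arbor.
Arbor and Lumen together hold 34% + 37% = 71% of Palisade, so Alice controls Palisade.
Auriga holds 100% of Quillon, so Alice controls Quillon.
No other company's threshold is met.

Arbor Finance SL, Auriga AS, Lumen Resources BV, Palisade Industries SL, Quillon Resources Ltd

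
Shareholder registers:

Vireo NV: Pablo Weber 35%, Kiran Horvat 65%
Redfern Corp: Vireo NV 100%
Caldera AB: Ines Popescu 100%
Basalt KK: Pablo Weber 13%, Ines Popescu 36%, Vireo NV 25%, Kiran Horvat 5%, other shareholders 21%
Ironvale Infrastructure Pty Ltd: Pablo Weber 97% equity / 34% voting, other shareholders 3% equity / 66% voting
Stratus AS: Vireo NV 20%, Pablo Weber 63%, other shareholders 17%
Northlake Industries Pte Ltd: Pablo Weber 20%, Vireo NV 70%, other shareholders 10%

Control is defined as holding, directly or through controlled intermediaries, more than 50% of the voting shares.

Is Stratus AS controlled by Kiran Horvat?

Kiran holds 65% of Vireo, so Kiran controls Vireo.
Vireo holds 100% of Redfern, so Kiran controls Redfern.
Vireo holds 70% of Northlake, so Kiran controls Northlake.
In Stratus, Kiran's side holds only 20%, not > 50%.
So Kiran does not control Stratus.

No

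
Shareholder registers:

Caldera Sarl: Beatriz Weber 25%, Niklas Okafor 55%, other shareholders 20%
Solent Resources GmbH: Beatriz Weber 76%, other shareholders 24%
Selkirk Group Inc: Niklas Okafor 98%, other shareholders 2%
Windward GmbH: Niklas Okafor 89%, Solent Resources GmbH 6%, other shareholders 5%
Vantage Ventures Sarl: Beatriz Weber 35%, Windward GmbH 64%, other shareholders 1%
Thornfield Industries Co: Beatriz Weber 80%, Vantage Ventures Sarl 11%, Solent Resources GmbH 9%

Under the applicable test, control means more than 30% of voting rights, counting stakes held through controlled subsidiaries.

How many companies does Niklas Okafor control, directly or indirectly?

4

Niklas holds 55% of Caldera, so Niklas controls Caldera.
Niklas holds 98% of Selkirk, so Niklas controls Selkirk.
Niklas holds 89% of Windward, so Niklas controls Windward.
Windward holds 64% of Vantage, so Niklas controls Vantage.
No other company's threshold is met.
Niklas controls 4 companies.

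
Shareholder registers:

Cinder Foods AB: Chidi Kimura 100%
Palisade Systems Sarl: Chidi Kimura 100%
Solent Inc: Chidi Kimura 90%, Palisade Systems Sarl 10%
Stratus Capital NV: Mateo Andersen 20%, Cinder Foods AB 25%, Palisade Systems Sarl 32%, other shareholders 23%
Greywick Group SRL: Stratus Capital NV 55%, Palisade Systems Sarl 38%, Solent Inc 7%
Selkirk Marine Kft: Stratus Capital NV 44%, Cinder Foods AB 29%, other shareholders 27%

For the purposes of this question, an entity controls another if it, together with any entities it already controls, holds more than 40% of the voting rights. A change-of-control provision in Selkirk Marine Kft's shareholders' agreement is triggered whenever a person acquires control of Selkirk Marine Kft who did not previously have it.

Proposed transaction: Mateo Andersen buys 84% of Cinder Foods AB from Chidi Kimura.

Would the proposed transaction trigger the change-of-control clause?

Yes

The purchase adds only to Mateo's holdings (Chidi's stake shrinks), so Mateo is the only person who could newly come to control Selkirk.
Mateo's largest direct stake is 20% in Stratus, which does not meet the threshold, so Mateo controls no company.
Neither Mateo nor any entity Mateo controls holds any voting interest in Selkirk.
So before the transaction, Mateo does not control Selkirk.
After the purchase, Mateo holds 84% of Cinder directly, and Chidi's stake falls to 16%.
Mateo holds 84% of Cinder, so Mateo controls Cinder.
Mateo and Cinder together hold 20% + 25% = 45% of Stratus, so Mateo controls Stratus.
Stratus and Cinder together hold 44% + 29% = 73% of Selkirk, so Mateo controls Selkirk.
Mateo did not control Selkirk before and does after, so the clause is triggered.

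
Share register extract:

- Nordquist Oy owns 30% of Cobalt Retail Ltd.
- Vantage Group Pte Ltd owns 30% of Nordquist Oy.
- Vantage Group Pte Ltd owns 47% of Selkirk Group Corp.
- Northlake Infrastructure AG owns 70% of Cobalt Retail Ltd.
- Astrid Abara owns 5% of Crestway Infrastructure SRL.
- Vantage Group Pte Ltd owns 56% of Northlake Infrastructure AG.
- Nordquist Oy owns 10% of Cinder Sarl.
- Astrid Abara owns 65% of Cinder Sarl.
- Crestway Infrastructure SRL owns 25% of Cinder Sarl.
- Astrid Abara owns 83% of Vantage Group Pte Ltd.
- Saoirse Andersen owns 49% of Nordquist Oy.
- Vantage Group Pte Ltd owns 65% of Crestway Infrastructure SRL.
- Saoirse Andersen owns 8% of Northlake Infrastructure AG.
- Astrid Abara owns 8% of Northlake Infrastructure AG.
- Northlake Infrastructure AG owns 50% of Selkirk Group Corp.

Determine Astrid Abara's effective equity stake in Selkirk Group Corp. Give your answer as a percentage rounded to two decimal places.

66.25%

Astrid reaches Selkirk along 3 paths.
Via Vantage: 83% × 47% = 39.01%.
Via Vantage → Northlake: 83% × 56% × 50% = 23.24%.
Via Northlake: 8% × 50% = 4%.
Total: 39.01% + 23.24% + 4% = 66.25%.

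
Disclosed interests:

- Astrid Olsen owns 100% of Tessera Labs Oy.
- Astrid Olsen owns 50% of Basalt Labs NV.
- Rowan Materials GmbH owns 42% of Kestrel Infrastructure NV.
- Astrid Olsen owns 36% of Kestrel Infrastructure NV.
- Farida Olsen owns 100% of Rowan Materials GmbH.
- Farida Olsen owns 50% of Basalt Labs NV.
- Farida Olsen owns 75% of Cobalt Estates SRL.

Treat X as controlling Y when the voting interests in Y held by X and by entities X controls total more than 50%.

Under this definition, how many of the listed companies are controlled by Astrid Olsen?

Astrid holds 100% of Tessera, so Astrid controls Tessera.
No other company's threshold is met.
Astrid controls 1 company.

1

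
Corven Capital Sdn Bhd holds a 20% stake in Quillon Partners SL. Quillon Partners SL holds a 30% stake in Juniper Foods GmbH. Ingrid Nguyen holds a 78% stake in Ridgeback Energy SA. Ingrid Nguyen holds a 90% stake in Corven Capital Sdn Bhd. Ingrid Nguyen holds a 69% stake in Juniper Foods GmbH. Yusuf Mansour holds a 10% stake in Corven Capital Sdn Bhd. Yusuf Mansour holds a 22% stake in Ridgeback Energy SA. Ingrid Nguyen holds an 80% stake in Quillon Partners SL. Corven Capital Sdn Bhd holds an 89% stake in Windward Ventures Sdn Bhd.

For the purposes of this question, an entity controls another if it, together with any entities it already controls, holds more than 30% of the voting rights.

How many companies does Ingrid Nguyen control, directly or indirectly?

5

Ingrid holds 90% of Corven, so Ingrid controls Corven.
Ingrid holds 78% of Ridgeback, so Ingrid controls Ridgeback.
Corven holds 89% of Windward, so Ingrid controls Windward.
Corven and Ingrid together hold 20% + 80% = 100% of Quillon, so Ingrid controls Quillon.
Quillon and Ingrid together hold 30% + 69% = 99% of Juniper, so Ingrid controls Juniper.
Ingrid controls 5 companies.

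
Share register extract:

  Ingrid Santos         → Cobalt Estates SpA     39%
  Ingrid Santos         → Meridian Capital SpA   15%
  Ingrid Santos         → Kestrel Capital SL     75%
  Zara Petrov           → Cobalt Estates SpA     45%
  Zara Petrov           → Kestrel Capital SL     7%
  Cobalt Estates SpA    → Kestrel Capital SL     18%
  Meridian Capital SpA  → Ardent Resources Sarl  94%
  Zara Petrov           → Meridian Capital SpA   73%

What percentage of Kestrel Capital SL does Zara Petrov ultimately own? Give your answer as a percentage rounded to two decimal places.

Zara reaches Kestrel along 2 paths.
Direct stake: 7% = 7%.
Via Cobalt: 45% × 18% = 8.1%.
Total: 7% + 8.1% = 15.1%.
Rounded: 15.10%.

15.10%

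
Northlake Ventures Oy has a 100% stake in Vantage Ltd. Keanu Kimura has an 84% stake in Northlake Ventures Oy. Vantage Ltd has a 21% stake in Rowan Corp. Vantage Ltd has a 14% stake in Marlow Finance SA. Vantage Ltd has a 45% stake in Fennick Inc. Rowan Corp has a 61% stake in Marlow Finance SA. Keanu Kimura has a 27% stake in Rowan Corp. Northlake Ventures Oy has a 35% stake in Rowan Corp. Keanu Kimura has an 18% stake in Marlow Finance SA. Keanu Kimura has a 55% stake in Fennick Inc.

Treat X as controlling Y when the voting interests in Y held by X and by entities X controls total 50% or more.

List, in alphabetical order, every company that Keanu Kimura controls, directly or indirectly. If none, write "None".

Keanu holds 84% of Northlake, so Keanu controls Northlake.
Northlake holds 100% of Vantage, so Keanu controls Vantage.
Northlake and Vantage and Keanu together hold 35% + 21% + 27% = 83% of Rowan, so Keanu controls Rowan.
Keanu and Rowan and Vantage together hold 18% + 61% + 14% = 93% of Marlow, so Keanu controls Marlow.
Vantage and Keanu together hold 45% + 55% = 100% of Fennick, so Keanu controls Fennick.

Fennick Inc, Marlow Finance SA, Northlake Ventures Oy, Rowan Corp, Vantage Ltd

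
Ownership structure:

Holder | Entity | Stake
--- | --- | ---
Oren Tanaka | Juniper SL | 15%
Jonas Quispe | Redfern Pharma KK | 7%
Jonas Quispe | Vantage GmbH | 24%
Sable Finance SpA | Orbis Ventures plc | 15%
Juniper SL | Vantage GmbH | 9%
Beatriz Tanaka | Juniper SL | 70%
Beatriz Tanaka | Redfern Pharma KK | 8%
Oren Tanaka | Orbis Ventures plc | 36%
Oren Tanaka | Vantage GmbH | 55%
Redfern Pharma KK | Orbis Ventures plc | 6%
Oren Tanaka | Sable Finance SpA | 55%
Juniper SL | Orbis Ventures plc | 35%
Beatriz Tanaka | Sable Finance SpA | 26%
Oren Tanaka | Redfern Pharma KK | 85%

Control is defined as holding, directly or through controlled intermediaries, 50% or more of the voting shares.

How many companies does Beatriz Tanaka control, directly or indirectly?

Beatriz holds 70% of Juniper, so Beatriz controls Juniper.
No other company's threshold is met.
Beatriz controls 1 company.

1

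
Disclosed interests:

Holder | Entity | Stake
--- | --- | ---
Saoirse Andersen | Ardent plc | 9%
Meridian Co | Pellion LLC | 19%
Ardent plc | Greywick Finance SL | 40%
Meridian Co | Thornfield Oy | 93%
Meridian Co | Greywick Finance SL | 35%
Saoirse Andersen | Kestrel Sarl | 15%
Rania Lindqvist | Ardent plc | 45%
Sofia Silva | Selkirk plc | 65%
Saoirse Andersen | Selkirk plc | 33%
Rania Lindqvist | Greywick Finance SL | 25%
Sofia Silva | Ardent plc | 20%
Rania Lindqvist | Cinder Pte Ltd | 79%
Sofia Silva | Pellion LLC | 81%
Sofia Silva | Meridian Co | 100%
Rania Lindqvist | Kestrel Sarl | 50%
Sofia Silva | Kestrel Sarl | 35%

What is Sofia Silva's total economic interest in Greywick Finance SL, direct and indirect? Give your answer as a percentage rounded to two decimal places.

Sofia reaches Greywick along 2 paths.
Via Meridian: 100% × 35% = 35%.
Via Ardent: 20% × 40% = 8%.
Total: 35% + 8% = 43%.
Rounded: 43.00%.

43.00%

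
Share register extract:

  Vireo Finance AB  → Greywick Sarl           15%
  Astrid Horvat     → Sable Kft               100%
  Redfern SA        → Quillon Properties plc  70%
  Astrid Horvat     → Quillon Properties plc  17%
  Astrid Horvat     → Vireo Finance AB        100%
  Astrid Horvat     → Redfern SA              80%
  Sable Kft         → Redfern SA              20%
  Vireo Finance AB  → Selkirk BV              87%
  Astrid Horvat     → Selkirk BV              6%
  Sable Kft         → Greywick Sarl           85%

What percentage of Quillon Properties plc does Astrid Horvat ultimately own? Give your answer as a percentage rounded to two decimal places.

87.00%

Astrid reaches Quillon along 3 paths.
Via Redfern: 80% × 70% = 56%.
Via Sable → Redfern: 100% × 20% × 70% = 14%.
Direct stake: 17% = 17%.
Total: 56% + 14% + 17% = 87%.
Rounded: 87.00%.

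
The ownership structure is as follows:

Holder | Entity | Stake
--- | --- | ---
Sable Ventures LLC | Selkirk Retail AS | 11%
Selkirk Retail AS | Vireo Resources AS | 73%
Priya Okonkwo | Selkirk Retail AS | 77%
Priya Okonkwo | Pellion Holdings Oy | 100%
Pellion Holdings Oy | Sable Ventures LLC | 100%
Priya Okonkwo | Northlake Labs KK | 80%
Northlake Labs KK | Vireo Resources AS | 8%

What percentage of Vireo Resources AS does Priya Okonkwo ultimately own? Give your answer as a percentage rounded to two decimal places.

70.64%

Priya reaches Vireo along 3 paths.
Via Northlake: 80% × 8% = 6.4%.
Via Selkirk: 77% × 73% = 56.21%.
Via Pellion → Sable → Selkirk: 100% × 100% × 11% × 73% = 8.03%.
Total: 6.4% + 56.21% + 8.03% = 70.64%.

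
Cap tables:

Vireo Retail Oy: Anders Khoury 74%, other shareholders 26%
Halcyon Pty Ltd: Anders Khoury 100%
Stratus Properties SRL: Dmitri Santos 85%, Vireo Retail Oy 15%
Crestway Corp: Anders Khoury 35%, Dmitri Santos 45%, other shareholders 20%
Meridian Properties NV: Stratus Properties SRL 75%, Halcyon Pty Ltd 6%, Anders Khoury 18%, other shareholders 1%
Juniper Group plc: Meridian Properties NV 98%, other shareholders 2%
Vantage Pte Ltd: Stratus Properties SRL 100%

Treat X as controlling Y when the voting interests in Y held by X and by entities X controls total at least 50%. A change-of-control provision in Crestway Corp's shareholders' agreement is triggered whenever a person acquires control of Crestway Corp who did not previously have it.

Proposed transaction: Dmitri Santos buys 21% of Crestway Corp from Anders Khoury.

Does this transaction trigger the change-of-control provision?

The purchase adds only to Dmitri's holdings (Anders's stake shrinks), so Dmitri is the only person who could newly come to control Crestway.
Dmitri holds 85% of Stratus, so Dmitri controls Stratus.
Stratus holds 75% of Meridian, so Dmitri controls Meridian.
Meridian holds 98% of Juniper, so Dmitri controls Juniper.
Stratus holds 100% of Vantage, so Dmitri controls Vantage.
In Crestway, Dmitri's side holds only 45%, not ≥ 50%.
So before the transaction, Dmitri does not control Crestway.
After the purchase, Dmitri's direct stake in Crestway rises to 45% + 21% = 66%, and Anders's stake falls to 14%.
Dmitri holds 66% of Crestway, so Dmitri controls Crestway.
Dmitri did not control Crestway before and does after, so the clause is triggered.

Yes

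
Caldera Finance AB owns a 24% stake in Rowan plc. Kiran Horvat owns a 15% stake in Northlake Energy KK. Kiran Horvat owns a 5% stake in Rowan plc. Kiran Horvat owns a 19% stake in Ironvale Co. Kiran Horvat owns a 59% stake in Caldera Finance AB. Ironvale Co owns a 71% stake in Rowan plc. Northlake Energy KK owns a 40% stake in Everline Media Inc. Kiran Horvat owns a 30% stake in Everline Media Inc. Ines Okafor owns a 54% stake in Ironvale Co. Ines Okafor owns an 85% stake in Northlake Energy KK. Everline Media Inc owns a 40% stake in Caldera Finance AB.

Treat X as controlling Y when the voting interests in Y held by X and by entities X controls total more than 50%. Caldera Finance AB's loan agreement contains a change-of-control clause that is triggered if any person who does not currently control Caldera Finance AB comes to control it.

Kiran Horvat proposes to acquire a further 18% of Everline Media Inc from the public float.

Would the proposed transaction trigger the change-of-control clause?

The purchase changes only Kiran's holdings, so Kiran is the only person who could newly come to control Caldera.
Kiran holds 59% of Caldera, so Kiran controls Caldera.
So Kiran already controls Caldera before the transaction.
After the purchase, Kiran's direct stake in Everline rises to 30% + 18% = 48%.
Kiran controlled Caldera already, so this is not a new person acquiring control; every other person's position is unchanged or reduced.
No new person acquires control, so the clause is not triggered.

No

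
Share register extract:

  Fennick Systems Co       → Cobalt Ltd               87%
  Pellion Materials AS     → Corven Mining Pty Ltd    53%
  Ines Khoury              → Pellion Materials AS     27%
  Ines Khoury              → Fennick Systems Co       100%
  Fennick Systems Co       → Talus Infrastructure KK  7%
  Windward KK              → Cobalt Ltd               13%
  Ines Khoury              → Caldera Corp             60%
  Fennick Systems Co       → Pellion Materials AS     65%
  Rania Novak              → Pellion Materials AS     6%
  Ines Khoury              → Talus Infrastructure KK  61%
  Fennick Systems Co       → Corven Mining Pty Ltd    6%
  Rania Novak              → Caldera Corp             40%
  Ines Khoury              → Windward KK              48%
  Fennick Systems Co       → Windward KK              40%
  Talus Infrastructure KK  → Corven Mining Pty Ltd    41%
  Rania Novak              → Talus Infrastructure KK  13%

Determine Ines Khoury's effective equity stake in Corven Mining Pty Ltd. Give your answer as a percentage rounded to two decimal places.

82.64%

Ines reaches Corven along 5 paths.
Via Pellion: 27% × 53% = 14.31%.
Via Fennick → Pellion: 100% × 65% × 53% = 34.45%.
Via Talus: 61% × 41% = 25.01%.
Via Fennick → Talus: 100% × 7% × 41% = 2.87%.
Via Fennick: 100% × 6% = 6%.
Total: 14.31% + 34.45% + 25.01% + 2.87% + 6% = 82.64%.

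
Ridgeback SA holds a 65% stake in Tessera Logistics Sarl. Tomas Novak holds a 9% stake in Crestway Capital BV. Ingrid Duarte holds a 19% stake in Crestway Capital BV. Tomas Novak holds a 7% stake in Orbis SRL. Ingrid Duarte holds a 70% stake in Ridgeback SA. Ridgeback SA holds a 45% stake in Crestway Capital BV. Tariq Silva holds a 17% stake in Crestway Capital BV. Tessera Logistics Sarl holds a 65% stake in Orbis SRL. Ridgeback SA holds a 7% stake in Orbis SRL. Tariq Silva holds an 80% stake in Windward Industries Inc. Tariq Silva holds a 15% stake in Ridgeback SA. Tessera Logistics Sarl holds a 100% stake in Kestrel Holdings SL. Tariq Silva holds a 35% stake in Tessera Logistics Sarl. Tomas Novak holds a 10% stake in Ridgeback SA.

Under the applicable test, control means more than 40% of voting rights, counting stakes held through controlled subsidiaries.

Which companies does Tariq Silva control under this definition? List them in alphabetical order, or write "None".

Windward Industries Inc

Tariq holds 80% of Windward, so Tariq controls Windward.
No other company's threshold is met.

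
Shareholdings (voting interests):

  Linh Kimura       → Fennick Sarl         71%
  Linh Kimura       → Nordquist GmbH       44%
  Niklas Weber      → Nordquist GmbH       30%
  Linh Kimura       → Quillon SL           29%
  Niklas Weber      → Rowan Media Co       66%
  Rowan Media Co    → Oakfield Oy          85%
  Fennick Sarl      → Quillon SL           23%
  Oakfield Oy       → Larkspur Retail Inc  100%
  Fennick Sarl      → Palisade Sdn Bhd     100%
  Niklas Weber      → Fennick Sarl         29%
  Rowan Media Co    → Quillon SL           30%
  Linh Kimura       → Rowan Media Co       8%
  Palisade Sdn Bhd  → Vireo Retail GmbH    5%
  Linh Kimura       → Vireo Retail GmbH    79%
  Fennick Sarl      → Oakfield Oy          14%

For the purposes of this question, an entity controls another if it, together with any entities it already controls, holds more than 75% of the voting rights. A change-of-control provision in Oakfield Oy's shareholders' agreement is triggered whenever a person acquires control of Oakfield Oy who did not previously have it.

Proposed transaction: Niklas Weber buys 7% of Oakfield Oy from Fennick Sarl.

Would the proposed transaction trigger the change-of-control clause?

The purchase adds only to Niklas's holdings (Fennick's stake shrinks), so Niklas is the only person who could newly come to control Oakfield.
Niklas's largest direct stake is 66% in Rowan, which does not meet the threshold, so Niklas controls no company.
Neither Niklas nor any entity Niklas controls holds any voting interest in Oakfield.
So before the transaction, Niklas does not control Oakfield.
After the purchase, Niklas holds 7% of Oakfield directly, and Fennick's stake falls to 7%.
After the transaction, Niklas's side holds 7% of Oakfield, not > 75%, so Niklas still does not control Oakfield.
No new person acquires control, so the clause is not triggered.

No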